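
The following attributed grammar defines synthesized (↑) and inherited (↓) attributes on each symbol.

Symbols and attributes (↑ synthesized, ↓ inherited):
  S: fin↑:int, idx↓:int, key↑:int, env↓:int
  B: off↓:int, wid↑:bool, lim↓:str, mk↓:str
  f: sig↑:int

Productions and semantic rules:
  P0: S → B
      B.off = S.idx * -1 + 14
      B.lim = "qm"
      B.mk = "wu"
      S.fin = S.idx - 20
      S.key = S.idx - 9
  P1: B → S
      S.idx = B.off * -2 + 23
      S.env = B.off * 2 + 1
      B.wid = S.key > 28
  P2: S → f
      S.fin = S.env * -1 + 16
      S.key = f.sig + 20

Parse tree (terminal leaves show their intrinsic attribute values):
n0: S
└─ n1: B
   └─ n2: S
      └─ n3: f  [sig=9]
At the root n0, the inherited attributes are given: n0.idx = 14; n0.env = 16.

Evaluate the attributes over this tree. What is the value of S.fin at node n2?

1. n0.idx = 14  [given at root]
2. n0.env = 16  [given at root]
3. n1.off = 0  [S.idx * -1 + 14]
4. n1.lim = "qm"  ["qm"]
5. n1.mk = "wu"  ["wu"]
6. n2.idx = 23  [B.off * -2 + 23]
7. n2.env = 1  [B.off * 2 + 1]
8. n3.sig = 9  [terminal]
9. n2.fin = 15  [S.env * -1 + 16]
10. n2.key = 29  [f.sig + 20]
11. n1.wid = true  [S.key > 28]
12. n0.fin = -6  [S.idx - 20]
13. n0.key = 5  [S.idx - 9]

15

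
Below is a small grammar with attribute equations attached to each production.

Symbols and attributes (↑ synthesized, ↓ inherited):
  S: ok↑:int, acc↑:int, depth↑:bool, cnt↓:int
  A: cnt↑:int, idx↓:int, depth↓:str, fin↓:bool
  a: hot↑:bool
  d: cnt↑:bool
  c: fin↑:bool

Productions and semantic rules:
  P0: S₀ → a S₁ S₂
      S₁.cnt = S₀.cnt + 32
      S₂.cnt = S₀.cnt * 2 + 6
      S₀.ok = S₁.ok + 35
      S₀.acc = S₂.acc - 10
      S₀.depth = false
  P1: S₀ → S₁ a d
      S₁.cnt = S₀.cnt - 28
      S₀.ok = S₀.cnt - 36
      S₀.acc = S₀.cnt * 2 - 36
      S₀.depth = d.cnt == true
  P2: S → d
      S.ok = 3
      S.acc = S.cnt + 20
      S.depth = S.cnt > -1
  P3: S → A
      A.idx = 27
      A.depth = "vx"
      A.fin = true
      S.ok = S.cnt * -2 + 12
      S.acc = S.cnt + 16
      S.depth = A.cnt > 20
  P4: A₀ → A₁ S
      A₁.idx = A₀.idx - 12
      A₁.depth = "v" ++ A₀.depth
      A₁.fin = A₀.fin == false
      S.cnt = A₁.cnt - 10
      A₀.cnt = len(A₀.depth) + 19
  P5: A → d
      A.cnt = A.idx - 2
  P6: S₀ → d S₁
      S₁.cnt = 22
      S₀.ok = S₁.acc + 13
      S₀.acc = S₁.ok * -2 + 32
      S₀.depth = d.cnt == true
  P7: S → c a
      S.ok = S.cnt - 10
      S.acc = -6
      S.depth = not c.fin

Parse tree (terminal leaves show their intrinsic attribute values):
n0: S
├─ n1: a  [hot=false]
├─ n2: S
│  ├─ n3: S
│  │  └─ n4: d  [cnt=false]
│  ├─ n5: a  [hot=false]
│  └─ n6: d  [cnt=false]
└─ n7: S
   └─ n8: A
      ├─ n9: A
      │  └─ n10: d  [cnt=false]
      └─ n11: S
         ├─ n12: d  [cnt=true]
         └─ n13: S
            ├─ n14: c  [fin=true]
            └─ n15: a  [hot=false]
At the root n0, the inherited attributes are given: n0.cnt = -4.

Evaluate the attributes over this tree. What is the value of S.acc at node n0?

4

1. n0.cnt = -4  [given at root]
2. n1.hot = false  [terminal]
3. n2.cnt = 28  [S₀.cnt + 32]
4. n3.cnt = 0  [S₀.cnt - 28]
5. n4.cnt = false  [terminal]
6. n3.ok = 3  [3]
7. n3.acc = 20  [S.cnt + 20]
8. n3.depth = true  [S.cnt > -1]
9. n5.hot = false  [terminal]
10. n6.cnt = false  [terminal]
11. n2.ok = -8  [S₀.cnt - 36]
12. n2.acc = 20  [S₀.cnt * 2 - 36]
13. n2.depth = false  [d.cnt == true]
14. n7.cnt = -2  [S₀.cnt * 2 + 6]
15. n8.idx = 27  [27]
16. n8.depth = "vx"  ["vx"]
17. n8.fin = true  [true]
18. n9.idx = 15  [A₀.idx - 12]
19. n9.depth = "vvx"  ["v" ++ A₀.depth]
20. n9.fin = false  [A₀.fin == false]
21. n10.cnt = false  [terminal]
22. n9.cnt = 13  [A.idx - 2]
23. n11.cnt = 3  [A₁.cnt - 10]
24. n12.cnt = true  [terminal]
25. n13.cnt = 22  [22]
26. n14.fin = true  [terminal]
27. n15.hot = false  [terminal]
28. n13.ok = 12  [S.cnt - 10]
29. n13.acc = -6  [-6]
30. n13.depth = false  [not c.fin]
31. n11.ok = 7  [S₁.acc + 13]
32. n11.acc = 8  [S₁.ok * -2 + 32]
33. n11.depth = true  [d.cnt == true]
34. n8.cnt = 21  [len(A₀.depth) + 19]
35. n7.ok = 16  [S.cnt * -2 + 12]
36. n7.acc = 14  [S.cnt + 16]
37. n7.depth = true  [A.cnt > 20]
38. n0.ok = 27  [S₁.ok + 35]
39. n0.acc = 4  [S₂.acc - 10]
40. n0.depth = false  [false]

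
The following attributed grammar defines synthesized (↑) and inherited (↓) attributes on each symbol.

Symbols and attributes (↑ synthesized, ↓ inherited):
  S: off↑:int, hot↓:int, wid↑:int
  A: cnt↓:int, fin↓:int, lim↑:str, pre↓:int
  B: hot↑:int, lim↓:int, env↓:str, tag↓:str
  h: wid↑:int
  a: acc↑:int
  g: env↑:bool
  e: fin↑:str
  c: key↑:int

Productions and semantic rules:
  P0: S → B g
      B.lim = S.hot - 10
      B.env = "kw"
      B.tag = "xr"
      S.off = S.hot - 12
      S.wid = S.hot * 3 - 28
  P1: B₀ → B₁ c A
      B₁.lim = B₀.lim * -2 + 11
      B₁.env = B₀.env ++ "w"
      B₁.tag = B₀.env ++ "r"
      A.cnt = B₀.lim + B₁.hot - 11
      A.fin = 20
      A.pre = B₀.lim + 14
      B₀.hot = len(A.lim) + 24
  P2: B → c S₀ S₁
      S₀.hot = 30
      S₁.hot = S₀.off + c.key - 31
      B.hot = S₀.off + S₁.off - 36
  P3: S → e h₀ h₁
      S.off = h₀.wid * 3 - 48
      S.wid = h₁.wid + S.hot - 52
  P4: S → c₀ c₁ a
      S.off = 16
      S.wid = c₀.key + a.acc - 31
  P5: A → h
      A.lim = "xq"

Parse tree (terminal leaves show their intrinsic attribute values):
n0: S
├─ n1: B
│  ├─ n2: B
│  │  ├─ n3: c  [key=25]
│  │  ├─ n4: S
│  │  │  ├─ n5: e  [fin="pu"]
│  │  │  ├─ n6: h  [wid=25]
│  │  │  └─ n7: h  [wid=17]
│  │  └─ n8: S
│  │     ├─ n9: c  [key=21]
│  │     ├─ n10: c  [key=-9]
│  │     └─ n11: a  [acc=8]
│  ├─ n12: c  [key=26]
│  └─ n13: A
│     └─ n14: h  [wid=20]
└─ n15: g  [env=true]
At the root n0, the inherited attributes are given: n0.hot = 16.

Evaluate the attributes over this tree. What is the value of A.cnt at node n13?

1. n0.hot = 16  [given at root]
2. n1.lim = 6  [S.hot - 10]
3. n1.env = "kw"  ["kw"]
4. n1.tag = "xr"  ["xr"]
5. n2.lim = -1  [B₀.lim * -2 + 11]
6. n2.env = "kww"  [B₀.env ++ "w"]
7. n2.tag = "kwr"  [B₀.env ++ "r"]
8. n3.key = 25  [terminal]
9. n4.hot = 30  [30]
10. n5.fin = "pu"  [terminal]
11. n6.wid = 25  [terminal]
12. n7.wid = 17  [terminal]
13. n4.off = 27  [h₀.wid * 3 - 48]
14. n4.wid = -5  [h₁.wid + S.hot - 52]
15. n8.hot = 21  [S₀.off + c.key - 31]
16. n9.key = 21  [terminal]
17. n10.key = -9  [terminal]
18. n11.acc = 8  [terminal]
19. n8.off = 16  [16]
20. n8.wid = -2  [c₀.key + a.acc - 31]
21. n2.hot = 7  [S₀.off + S₁.off - 36]
22. n12.key = 26  [terminal]
23. n13.cnt = 2  [B₀.lim + B₁.hot - 11]
24. n13.fin = 20  [20]
25. n13.pre = 20  [B₀.lim + 14]
26. n14.wid = 20  [terminal]
27. n13.lim = "xq"  ["xq"]
28. n1.hot = 26  [len(A.lim) + 24]
29. n15.env = true  [terminal]
30. n0.off = 4  [S.hot - 12]
31. n0.wid = 20  [S.hot * 3 - 28]

2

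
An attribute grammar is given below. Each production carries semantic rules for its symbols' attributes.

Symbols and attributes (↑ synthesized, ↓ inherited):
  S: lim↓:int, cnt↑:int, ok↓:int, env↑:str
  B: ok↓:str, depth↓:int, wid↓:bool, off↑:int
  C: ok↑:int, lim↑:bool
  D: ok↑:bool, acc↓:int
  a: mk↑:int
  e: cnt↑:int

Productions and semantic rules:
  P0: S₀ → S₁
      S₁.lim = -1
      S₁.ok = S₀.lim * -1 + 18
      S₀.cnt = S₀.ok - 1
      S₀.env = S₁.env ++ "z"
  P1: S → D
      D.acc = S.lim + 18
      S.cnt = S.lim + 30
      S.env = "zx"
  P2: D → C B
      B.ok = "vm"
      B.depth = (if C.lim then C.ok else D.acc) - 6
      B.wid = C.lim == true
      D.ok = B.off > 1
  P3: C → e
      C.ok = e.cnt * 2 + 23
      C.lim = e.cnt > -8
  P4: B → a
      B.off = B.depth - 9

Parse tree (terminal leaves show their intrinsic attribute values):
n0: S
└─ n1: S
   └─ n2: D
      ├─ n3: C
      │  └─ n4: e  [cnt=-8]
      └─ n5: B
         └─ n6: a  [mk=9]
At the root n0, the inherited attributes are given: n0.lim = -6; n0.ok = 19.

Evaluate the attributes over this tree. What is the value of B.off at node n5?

1. n0.lim = -6  [given at root]
2. n0.ok = 19  [given at root]
3. n1.lim = -1  [-1]
4. n1.ok = 24  [S₀.lim * -1 + 18]
5. n2.acc = 17  [S.lim + 18]
6. n4.cnt = -8  [terminal]
7. n3.ok = 7  [e.cnt * 2 + 23]
8. n3.lim = false  [e.cnt > -8]
9. n5.ok = "vm"  ["vm"]
10. n5.depth = 11  [(if C.lim then C.ok else D.acc) - 6]
11. n5.wid = false  [C.lim == true]
12. n6.mk = 9  [terminal]
13. n5.off = 2  [B.depth - 9]
14. n2.ok = true  [B.off > 1]
15. n1.cnt = 29  [S.lim + 30]
16. n1.env = "zx"  ["zx"]
17. n0.cnt = 18  [S₀.ok - 1]
18. n0.env = "zxz"  [S₁.env ++ "z"]

2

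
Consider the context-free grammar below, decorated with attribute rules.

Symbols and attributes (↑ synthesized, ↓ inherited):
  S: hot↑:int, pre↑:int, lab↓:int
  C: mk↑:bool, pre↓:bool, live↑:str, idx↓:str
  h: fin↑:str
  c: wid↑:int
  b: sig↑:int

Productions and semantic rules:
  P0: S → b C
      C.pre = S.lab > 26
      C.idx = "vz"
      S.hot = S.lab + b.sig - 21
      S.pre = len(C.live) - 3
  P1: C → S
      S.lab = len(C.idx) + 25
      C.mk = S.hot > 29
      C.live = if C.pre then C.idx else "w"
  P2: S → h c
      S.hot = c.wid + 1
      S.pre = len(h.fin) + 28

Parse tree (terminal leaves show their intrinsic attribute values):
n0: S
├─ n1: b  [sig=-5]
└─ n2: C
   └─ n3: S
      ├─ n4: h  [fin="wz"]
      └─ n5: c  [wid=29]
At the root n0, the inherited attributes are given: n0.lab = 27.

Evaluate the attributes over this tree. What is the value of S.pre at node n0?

-1

1. n0.lab = 27  [given at root]
2. n1.sig = -5  [terminal]
3. n2.pre = true  [S.lab > 26]
4. n2.idx = "vz"  ["vz"]
5. n3.lab = 27  [len(C.idx) + 25]
6. n4.fin = "wz"  [terminal]
7. n5.wid = 29  [terminal]
8. n3.hot = 30  [c.wid + 1]
9. n3.pre = 30  [len(h.fin) + 28]
10. n2.mk = true  [S.hot > 29]
11. n2.live = "vz"  [if C.pre then C.idx else "w"]
12. n0.hot = 1  [S.lab + b.sig - 21]
13. n0.pre = -1  [len(C.live) - 3]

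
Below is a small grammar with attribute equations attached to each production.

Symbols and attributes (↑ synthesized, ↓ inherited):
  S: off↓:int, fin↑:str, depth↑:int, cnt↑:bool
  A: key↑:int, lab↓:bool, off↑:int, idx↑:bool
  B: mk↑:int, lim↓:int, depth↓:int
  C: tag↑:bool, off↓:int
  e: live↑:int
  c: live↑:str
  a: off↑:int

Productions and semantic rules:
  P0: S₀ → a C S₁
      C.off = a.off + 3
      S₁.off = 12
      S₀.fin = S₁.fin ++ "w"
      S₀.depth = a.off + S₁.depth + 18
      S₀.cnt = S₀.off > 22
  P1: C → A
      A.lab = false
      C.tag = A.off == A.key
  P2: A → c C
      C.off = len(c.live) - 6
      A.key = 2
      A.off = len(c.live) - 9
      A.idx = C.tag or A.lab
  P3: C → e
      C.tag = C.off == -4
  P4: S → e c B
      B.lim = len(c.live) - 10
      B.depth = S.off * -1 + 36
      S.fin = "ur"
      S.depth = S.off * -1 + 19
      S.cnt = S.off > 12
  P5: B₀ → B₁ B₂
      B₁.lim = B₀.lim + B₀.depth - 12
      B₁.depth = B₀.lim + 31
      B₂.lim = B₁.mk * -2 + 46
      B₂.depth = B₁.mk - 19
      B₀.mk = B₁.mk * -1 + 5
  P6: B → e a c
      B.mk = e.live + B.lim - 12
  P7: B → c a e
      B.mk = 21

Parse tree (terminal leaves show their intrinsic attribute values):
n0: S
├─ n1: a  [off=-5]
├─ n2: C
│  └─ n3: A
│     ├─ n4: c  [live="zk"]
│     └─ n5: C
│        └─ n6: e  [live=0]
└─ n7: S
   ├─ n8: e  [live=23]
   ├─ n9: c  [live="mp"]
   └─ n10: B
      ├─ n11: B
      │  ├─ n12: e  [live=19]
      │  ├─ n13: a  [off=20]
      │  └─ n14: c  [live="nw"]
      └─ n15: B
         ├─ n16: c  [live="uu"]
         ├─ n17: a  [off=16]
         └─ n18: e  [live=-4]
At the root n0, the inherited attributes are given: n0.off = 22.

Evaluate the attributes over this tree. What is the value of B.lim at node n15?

24

1. n0.off = 22  [given at root]
2. n1.off = -5  [terminal]
3. n2.off = -2  [a.off + 3]
4. n3.lab = false  [false]
5. n4.live = "zk"  [terminal]
6. n5.off = -4  [len(c.live) - 6]
7. n6.live = 0  [terminal]
8. n5.tag = true  [C.off == -4]
9. n3.key = 2  [2]
10. n3.off = -7  [len(c.live) - 9]
11. n3.idx = true  [C.tag or A.lab]
12. n2.tag = false  [A.off == A.key]
13. n7.off = 12  [12]
14. n8.live = 23  [terminal]
15. n9.live = "mp"  [terminal]
16. n10.lim = -8  [len(c.live) - 10]
17. n10.depth = 24  [S.off * -1 + 36]
18. n11.lim = 4  [B₀.lim + B₀.depth - 12]
19. n11.depth = 23  [B₀.lim + 31]
20. n12.live = 19  [terminal]
21. n13.off = 20  [terminal]
22. n14.live = "nw"  [terminal]
23. n11.mk = 11  [e.live + B.lim - 12]
24. n15.lim = 24  [B₁.mk * -2 + 46]
25. n15.depth = -8  [B₁.mk - 19]
26. n16.live = "uu"  [terminal]
27. n17.off = 16  [terminal]
28. n18.live = -4  [terminal]
29. n15.mk = 21  [21]
30. n10.mk = -6  [B₁.mk * -1 + 5]
31. n7.fin = "ur"  ["ur"]
32. n7.depth = 7  [S.off * -1 + 19]
33. n7.cnt = false  [S.off > 12]
34. n0.fin = "urw"  [S₁.fin ++ "w"]
35. n0.depth = 20  [a.off + S₁.depth + 18]
36. n0.cnt = false  [S₀.off > 22]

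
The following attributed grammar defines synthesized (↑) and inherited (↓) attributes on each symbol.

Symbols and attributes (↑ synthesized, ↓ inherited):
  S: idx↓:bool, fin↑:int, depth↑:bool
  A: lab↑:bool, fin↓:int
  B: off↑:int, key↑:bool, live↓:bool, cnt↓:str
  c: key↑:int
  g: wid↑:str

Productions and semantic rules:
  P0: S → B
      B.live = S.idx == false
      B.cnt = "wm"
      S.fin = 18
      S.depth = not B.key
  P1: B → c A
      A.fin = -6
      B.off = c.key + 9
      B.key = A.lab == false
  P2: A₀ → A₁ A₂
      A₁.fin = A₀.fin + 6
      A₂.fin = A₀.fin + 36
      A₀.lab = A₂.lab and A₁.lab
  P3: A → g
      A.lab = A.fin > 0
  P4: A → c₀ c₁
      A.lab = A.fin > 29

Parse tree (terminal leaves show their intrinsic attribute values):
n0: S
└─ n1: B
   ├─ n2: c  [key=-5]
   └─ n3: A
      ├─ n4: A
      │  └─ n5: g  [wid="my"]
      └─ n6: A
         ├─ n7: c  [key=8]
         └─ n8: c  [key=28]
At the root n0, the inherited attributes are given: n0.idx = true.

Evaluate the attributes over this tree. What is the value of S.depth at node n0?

1. n0.idx = true  [given at root]
2. n1.live = false  [S.idx == false]
3. n1.cnt = "wm"  ["wm"]
4. n2.key = -5  [terminal]
5. n3.fin = -6  [-6]
6. n4.fin = 0  [A₀.fin + 6]
7. n5.wid = "my"  [terminal]
8. n4.lab = false  [A.fin > 0]
9. n6.fin = 30  [A₀.fin + 36]
10. n7.key = 8  [terminal]
11. n8.key = 28  [terminal]
12. n6.lab = true  [A.fin > 29]
13. n3.lab = false  [A₂.lab and A₁.lab]
14. n1.off = 4  [c.key + 9]
15. n1.key = true  [A.lab == false]
16. n0.fin = 18  [18]
17. n0.depth = false  [not B.key]

false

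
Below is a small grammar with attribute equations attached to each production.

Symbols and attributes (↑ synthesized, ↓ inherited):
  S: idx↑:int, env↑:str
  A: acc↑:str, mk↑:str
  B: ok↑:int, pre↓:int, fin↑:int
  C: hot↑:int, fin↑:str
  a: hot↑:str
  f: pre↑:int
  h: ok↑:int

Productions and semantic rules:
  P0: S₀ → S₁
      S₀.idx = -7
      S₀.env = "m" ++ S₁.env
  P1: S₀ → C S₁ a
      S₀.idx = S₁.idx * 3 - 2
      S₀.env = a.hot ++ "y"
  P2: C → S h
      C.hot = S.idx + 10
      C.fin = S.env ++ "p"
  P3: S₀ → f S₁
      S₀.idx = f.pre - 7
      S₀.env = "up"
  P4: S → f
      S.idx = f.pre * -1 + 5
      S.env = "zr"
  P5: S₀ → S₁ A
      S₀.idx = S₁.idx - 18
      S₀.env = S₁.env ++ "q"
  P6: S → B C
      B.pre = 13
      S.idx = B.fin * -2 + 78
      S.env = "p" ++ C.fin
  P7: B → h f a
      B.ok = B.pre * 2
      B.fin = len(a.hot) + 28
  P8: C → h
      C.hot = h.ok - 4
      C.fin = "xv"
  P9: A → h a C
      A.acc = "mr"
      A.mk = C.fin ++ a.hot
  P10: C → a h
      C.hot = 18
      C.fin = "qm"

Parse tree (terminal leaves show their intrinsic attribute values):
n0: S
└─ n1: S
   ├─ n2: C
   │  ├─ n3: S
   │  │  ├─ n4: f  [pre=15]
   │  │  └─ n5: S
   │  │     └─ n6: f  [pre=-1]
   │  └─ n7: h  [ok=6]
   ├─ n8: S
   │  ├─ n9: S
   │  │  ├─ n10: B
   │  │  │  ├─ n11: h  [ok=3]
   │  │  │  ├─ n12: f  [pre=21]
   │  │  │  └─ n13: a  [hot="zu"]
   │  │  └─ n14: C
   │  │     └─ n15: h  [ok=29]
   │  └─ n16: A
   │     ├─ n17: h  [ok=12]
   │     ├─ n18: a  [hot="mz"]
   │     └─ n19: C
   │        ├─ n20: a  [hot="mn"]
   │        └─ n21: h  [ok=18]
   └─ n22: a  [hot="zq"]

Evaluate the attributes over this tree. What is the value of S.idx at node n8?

0

1. n4.pre = 15  [terminal]
2. n6.pre = -1  [terminal]
3. n5.idx = 6  [f.pre * -1 + 5]
4. n5.env = "zr"  ["zr"]
5. n3.idx = 8  [f.pre - 7]
6. n3.env = "up"  ["up"]
7. n7.ok = 6  [terminal]
8. n2.hot = 18  [S.idx + 10]
9. n2.fin = "upp"  [S.env ++ "p"]
10. n10.pre = 13  [13]
11. n11.ok = 3  [terminal]
12. n12.pre = 21  [terminal]
13. n13.hot = "zu"  [terminal]
14. n10.ok = 26  [B.pre * 2]
15. n10.fin = 30  [len(a.hot) + 28]
16. n15.ok = 29  [terminal]
17. n14.hot = 25  [h.ok - 4]
18. n14.fin = "xv"  ["xv"]
19. n9.idx = 18  [B.fin * -2 + 78]
20. n9.env = "pxv"  ["p" ++ C.fin]
21. n17.ok = 12  [terminal]
22. n18.hot = "mz"  [terminal]
23. n20.hot = "mn"  [terminal]
24. n21.ok = 18  [terminal]
25. n19.hot = 18  [18]
26. n19.fin = "qm"  ["qm"]
27. n16.acc = "mr"  ["mr"]
28. n16.mk = "qmmz"  [C.fin ++ a.hot]
29. n8.idx = 0  [S₁.idx - 18]
30. n8.env = "pxvq"  [S₁.env ++ "q"]
31. n22.hot = "zq"  [terminal]
32. n1.idx = -2  [S₁.idx * 3 - 2]
33. n1.env = "zqy"  [a.hot ++ "y"]
34. n0.idx = -7  [-7]
35. n0.env = "mzqy"  ["m" ++ S₁.env]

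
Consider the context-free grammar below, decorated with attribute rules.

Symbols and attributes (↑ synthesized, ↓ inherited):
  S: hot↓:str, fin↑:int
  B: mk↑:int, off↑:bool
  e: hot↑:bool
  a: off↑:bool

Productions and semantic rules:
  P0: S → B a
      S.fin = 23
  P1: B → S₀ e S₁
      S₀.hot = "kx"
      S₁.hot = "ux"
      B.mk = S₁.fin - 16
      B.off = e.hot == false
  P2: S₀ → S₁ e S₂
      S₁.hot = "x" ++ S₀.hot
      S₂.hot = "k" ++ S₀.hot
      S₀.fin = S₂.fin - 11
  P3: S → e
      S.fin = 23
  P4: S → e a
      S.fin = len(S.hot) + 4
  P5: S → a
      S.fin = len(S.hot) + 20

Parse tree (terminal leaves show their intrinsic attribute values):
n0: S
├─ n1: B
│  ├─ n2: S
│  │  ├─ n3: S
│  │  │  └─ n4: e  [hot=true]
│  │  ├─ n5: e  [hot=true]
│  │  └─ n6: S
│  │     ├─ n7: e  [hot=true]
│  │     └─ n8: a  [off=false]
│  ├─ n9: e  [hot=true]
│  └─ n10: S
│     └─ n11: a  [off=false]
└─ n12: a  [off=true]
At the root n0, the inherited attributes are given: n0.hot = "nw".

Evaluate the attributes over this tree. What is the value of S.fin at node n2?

1. n0.hot = "nw"  [given at root]
2. n2.hot = "kx"  ["kx"]
3. n3.hot = "xkx"  ["x" ++ S₀.hot]
4. n4.hot = true  [terminal]
5. n3.fin = 23  [23]
6. n5.hot = true  [terminal]
7. n6.hot = "kkx"  ["k" ++ S₀.hot]
8. n7.hot = true  [terminal]
9. n8.off = false  [terminal]
10. n6.fin = 7  [len(S.hot) + 4]
11. n2.fin = -4  [S₂.fin - 11]
12. n9.hot = true  [terminal]
13. n10.hot = "ux"  ["ux"]
14. n11.off = false  [terminal]
15. n10.fin = 22  [len(S.hot) + 20]
16. n1.mk = 6  [S₁.fin - 16]
17. n1.off = false  [e.hot == false]
18. n12.off = true  [terminal]
19. n0.fin = 23  [23]

-4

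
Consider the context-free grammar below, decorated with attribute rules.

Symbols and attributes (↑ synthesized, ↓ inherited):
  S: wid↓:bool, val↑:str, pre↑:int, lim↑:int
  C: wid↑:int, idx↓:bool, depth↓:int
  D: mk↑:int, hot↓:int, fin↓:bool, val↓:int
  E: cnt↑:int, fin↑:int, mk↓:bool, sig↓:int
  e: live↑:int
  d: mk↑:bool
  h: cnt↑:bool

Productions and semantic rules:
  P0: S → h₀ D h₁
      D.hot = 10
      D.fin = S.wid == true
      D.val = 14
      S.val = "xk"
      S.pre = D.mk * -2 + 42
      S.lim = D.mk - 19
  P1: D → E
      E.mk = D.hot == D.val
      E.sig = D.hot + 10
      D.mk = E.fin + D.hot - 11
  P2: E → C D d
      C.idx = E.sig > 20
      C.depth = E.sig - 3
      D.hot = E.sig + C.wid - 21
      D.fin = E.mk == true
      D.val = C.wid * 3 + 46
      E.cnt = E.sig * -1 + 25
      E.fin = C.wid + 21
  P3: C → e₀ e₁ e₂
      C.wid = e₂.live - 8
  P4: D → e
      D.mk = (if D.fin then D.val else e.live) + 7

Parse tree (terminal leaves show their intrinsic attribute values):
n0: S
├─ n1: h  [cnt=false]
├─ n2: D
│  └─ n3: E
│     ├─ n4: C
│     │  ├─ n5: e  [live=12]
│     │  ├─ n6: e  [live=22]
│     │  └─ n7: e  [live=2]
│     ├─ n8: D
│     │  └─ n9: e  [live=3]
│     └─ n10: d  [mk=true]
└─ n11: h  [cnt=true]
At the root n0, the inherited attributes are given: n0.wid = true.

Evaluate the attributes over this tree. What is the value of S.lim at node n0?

-5

1. n0.wid = true  [given at root]
2. n1.cnt = false  [terminal]
3. n2.hot = 10  [10]
4. n2.fin = true  [S.wid == true]
5. n2.val = 14  [14]
6. n3.mk = false  [D.hot == D.val]
7. n3.sig = 20  [D.hot + 10]
8. n4.idx = false  [E.sig > 20]
9. n4.depth = 17  [E.sig - 3]
10. n5.live = 12  [terminal]
11. n6.live = 22  [terminal]
12. n7.live = 2  [terminal]
13. n4.wid = -6  [e₂.live - 8]
14. n8.hot = -7  [E.sig + C.wid - 21]
15. n8.fin = false  [E.mk == true]
16. n8.val = 28  [C.wid * 3 + 46]
17. n9.live = 3  [terminal]
18. n8.mk = 10  [(if D.fin then D.val else e.live) + 7]
19. n10.mk = true  [terminal]
20. n3.cnt = 5  [E.sig * -1 + 25]
21. n3.fin = 15  [C.wid + 21]
22. n2.mk = 14  [E.fin + D.hot - 11]
23. n11.cnt = true  [terminal]
24. n0.val = "xk"  ["xk"]
25. n0.pre = 14  [D.mk * -2 + 42]
26. n0.lim = -5  [D.mk - 19]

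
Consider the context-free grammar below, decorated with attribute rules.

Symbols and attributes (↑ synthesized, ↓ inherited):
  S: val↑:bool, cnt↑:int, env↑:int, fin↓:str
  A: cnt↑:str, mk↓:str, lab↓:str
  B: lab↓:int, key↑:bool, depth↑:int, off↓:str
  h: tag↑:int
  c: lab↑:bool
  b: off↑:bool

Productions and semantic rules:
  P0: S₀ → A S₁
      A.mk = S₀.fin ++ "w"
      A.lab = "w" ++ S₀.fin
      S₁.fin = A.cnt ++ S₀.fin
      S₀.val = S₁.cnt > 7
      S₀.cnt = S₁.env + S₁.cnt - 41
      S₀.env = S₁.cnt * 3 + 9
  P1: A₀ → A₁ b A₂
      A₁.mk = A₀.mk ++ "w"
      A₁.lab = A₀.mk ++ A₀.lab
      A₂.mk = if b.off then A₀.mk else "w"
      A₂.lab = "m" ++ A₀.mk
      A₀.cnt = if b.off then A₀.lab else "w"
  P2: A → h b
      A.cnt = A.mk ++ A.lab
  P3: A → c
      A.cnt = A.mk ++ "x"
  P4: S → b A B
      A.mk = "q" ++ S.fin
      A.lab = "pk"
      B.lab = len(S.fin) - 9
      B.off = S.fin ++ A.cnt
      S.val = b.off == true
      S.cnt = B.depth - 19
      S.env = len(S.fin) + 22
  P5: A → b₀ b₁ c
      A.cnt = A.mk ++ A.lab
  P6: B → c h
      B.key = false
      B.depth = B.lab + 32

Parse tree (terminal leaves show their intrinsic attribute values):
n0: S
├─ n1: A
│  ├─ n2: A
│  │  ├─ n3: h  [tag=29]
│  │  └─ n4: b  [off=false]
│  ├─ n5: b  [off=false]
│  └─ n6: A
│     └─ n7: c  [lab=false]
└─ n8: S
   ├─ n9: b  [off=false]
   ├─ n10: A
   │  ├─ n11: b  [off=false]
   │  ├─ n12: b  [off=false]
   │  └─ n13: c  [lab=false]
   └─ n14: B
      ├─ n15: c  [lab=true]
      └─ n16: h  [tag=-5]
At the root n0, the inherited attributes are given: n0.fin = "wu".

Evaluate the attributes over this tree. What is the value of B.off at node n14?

"wwuqwwupk"

1. n0.fin = "wu"  [given at root]
2. n1.mk = "wuw"  [S₀.fin ++ "w"]
3. n1.lab = "wwu"  ["w" ++ S₀.fin]
4. n2.mk = "wuww"  [A₀.mk ++ "w"]
5. n2.lab = "wuwwwu"  [A₀.mk ++ A₀.lab]
6. n3.tag = 29  [terminal]
7. n4.off = false  [terminal]
8. n2.cnt = "wuwwwuwwwu"  [A.mk ++ A.lab]
9. n5.off = false  [terminal]
10. n6.mk = "w"  [if b.off then A₀.mk else "w"]
11. n6.lab = "mwuw"  ["m" ++ A₀.mk]
12. n7.lab = false  [terminal]
13. n6.cnt = "wx"  [A.mk ++ "x"]
14. n1.cnt = "w"  [if b.off then A₀.lab else "w"]
15. n8.fin = "wwu"  [A.cnt ++ S₀.fin]
16. n9.off = false  [terminal]
17. n10.mk = "qwwu"  ["q" ++ S.fin]
18. n10.lab = "pk"  ["pk"]
19. n11.off = false  [terminal]
20. n12.off = false  [terminal]
21. n13.lab = false  [terminal]
22. n10.cnt = "qwwupk"  [A.mk ++ A.lab]
23. n14.lab = -6  [len(S.fin) - 9]
24. n14.off = "wwuqwwupk"  [S.fin ++ A.cnt]
25. n15.lab = true  [terminal]
26. n16.tag = -5  [terminal]
27. n14.key = false  [false]
28. n14.depth = 26  [B.lab + 32]
29. n8.val = false  [b.off == true]
30. n8.cnt = 7  [B.depth - 19]
31. n8.env = 25  [len(S.fin) + 22]
32. n0.val = false  [S₁.cnt > 7]
33. n0.cnt = -9  [S₁.env + S₁.cnt - 41]
34. n0.env = 30  [S₁.cnt * 3 + 9]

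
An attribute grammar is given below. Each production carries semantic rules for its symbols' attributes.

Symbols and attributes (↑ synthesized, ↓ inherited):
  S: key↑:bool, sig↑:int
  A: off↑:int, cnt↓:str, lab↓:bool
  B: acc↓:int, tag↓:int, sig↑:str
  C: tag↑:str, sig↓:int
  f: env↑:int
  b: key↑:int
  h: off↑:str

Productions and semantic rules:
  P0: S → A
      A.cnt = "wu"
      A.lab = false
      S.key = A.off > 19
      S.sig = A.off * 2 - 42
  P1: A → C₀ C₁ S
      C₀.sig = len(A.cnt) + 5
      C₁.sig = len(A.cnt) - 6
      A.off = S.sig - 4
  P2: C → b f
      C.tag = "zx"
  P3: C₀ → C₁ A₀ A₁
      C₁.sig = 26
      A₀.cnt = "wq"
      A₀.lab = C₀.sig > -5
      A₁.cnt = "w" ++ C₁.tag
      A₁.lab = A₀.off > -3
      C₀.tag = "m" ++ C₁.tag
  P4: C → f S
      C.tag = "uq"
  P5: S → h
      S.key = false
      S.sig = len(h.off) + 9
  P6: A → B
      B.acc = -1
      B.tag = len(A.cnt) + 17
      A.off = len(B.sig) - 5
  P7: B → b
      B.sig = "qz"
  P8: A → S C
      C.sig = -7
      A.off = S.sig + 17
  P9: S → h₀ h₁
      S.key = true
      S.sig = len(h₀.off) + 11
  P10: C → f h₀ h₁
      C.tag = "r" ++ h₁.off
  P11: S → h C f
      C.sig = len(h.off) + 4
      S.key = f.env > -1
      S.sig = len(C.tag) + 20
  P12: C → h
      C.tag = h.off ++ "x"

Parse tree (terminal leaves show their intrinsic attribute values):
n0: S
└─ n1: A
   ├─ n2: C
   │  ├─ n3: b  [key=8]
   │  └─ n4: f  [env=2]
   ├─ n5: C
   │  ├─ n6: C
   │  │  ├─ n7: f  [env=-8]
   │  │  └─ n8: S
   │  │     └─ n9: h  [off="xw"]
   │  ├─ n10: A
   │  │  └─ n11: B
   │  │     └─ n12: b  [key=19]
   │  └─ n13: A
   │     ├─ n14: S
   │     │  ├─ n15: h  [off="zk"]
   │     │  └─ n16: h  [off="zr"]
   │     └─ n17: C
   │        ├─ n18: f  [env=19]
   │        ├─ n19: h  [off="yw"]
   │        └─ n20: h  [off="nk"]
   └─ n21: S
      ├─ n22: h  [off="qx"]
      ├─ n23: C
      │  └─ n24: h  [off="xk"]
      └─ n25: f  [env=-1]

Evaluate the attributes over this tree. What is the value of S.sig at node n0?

1. n1.cnt = "wu"  ["wu"]
2. n1.lab = false  [false]
3. n2.sig = 7  [len(A.cnt) + 5]
4. n3.key = 8  [terminal]
5. n4.env = 2  [terminal]
6. n2.tag = "zx"  ["zx"]
7. n5.sig = -4  [len(A.cnt) - 6]
8. n6.sig = 26  [26]
9. n7.env = -8  [terminal]
10. n9.off = "xw"  [terminal]
11. n8.key = false  [false]
12. n8.sig = 11  [len(h.off) + 9]
13. n6.tag = "uq"  ["uq"]
14. n10.cnt = "wq"  ["wq"]
15. n10.lab = true  [C₀.sig > -5]
16. n11.acc = -1  [-1]
17. n11.tag = 19  [len(A.cnt) + 17]
18. n12.key = 19  [terminal]
19. n11.sig = "qz"  ["qz"]
20. n10.off = -3  [len(B.sig) - 5]
21. n13.cnt = "wuq"  ["w" ++ C₁.tag]
22. n13.lab = false  [A₀.off > -3]
23. n15.off = "zk"  [terminal]
24. n16.off = "zr"  [terminal]
25. n14.key = true  [true]
26. n14.sig = 13  [len(h₀.off) + 11]
27. n17.sig = -7  [-7]
28. n18.env = 19  [terminal]
29. n19.off = "yw"  [terminal]
30. n20.off = "nk"  [terminal]
31. n17.tag = "rnk"  ["r" ++ h₁.off]
32. n13.off = 30  [S.sig + 17]
33. n5.tag = "muq"  ["m" ++ C₁.tag]
34. n22.off = "qx"  [terminal]
35. n23.sig = 6  [len(h.off) + 4]
36. n24.off = "xk"  [terminal]
37. n23.tag = "xkx"  [h.off ++ "x"]
38. n25.env = -1  [terminal]
39. n21.key = false  [f.env > -1]
40. n21.sig = 23  [len(C.tag) + 20]
41. n1.off = 19  [S.sig - 4]
42. n0.key = false  [A.off > 19]
43. n0.sig = -4  [A.off * 2 - 42]

-4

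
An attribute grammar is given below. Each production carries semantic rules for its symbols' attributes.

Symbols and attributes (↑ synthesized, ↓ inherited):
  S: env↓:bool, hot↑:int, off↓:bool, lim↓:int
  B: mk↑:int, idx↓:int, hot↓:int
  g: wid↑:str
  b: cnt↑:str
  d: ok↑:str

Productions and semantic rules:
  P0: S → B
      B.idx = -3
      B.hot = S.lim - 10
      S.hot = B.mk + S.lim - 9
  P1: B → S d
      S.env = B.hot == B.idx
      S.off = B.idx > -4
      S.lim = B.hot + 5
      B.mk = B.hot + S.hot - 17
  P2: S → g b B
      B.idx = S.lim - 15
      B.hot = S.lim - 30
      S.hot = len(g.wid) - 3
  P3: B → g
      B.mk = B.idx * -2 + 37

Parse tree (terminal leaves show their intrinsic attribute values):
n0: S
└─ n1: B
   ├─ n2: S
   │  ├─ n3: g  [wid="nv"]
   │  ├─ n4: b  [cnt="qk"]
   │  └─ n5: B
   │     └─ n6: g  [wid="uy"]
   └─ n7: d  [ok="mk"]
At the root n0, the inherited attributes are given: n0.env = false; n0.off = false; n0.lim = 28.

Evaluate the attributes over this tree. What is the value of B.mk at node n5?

1. n0.env = false  [given at root]
2. n0.off = false  [given at root]
3. n0.lim = 28  [given at root]
4. n1.idx = -3  [-3]
5. n1.hot = 18  [S.lim - 10]
6. n2.env = false  [B.hot == B.idx]
7. n2.off = true  [B.idx > -4]
8. n2.lim = 23  [B.hot + 5]
9. n3.wid = "nv"  [terminal]
10. n4.cnt = "qk"  [terminal]
11. n5.idx = 8  [S.lim - 15]
12. n5.hot = -7  [S.lim - 30]
13. n6.wid = "uy"  [terminal]
14. n5.mk = 21  [B.idx * -2 + 37]
15. n2.hot = -1  [len(g.wid) - 3]
16. n7.ok = "mk"  [terminal]
17. n1.mk = 0  [B.hot + S.hot - 17]
18. n0.hot = 19  [B.mk + S.lim - 9]

21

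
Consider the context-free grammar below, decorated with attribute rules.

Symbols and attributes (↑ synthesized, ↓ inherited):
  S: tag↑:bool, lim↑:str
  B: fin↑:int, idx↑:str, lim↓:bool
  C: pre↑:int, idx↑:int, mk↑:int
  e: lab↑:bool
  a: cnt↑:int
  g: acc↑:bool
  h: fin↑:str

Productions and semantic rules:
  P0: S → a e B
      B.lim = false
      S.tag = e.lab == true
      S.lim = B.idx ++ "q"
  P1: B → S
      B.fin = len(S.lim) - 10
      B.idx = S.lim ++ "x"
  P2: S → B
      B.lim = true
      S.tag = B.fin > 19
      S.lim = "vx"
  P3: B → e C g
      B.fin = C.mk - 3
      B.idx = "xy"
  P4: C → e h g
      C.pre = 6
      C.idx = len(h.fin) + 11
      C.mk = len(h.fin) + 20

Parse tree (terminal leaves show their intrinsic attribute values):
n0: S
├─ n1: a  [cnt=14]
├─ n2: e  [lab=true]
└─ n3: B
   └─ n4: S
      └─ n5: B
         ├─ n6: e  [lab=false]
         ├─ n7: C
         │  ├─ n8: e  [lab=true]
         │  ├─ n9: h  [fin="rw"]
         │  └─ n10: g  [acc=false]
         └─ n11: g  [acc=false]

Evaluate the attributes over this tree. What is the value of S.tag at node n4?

false

1. n1.cnt = 14  [terminal]
2. n2.lab = true  [terminal]
3. n3.lim = false  [false]
4. n5.lim = true  [true]
5. n6.lab = false  [terminal]
6. n8.lab = true  [terminal]
7. n9.fin = "rw"  [terminal]
8. n10.acc = false  [terminal]
9. n7.pre = 6  [6]
10. n7.idx = 13  [len(h.fin) + 11]
11. n7.mk = 22  [len(h.fin) + 20]
12. n11.acc = false  [terminal]
13. n5.fin = 19  [C.mk - 3]
14. n5.idx = "xy"  ["xy"]
15. n4.tag = false  [B.fin > 19]
16. n4.lim = "vx"  ["vx"]
17. n3.fin = -8  [len(S.lim) - 10]
18. n3.idx = "vxx"  [S.lim ++ "x"]
19. n0.tag = true  [e.lab == true]
20. n0.lim = "vxxq"  [B.idx ++ "q"]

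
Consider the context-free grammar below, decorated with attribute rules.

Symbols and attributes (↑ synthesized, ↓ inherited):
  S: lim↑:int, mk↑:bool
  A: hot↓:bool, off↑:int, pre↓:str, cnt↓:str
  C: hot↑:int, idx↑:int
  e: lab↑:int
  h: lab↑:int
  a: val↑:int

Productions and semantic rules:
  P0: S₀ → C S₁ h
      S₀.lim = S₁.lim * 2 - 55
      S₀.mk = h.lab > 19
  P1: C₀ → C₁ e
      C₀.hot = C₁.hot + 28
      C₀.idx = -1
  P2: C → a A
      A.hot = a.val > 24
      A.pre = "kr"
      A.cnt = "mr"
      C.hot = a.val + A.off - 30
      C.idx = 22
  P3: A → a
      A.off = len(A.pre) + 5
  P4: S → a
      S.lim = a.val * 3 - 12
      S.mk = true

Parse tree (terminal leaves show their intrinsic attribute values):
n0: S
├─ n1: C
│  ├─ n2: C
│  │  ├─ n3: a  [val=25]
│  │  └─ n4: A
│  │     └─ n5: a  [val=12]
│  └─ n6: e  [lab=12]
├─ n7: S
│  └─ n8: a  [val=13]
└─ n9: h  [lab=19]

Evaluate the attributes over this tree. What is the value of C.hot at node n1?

1. n3.val = 25  [terminal]
2. n4.hot = true  [a.val > 24]
3. n4.pre = "kr"  ["kr"]
4. n4.cnt = "mr"  ["mr"]
5. n5.val = 12  [terminal]
6. n4.off = 7  [len(A.pre) + 5]
7. n2.hot = 2  [a.val + A.off - 30]
8. n2.idx = 22  [22]
9. n6.lab = 12  [terminal]
10. n1.hot = 30  [C₁.hot + 28]
11. n1.idx = -1  [-1]
12. n8.val = 13  [terminal]
13. n7.lim = 27  [a.val * 3 - 12]
14. n7.mk = true  [true]
15. n9.lab = 19  [terminal]
16. n0.lim = -1  [S₁.lim * 2 - 55]
17. n0.mk = false  [h.lab > 19]

30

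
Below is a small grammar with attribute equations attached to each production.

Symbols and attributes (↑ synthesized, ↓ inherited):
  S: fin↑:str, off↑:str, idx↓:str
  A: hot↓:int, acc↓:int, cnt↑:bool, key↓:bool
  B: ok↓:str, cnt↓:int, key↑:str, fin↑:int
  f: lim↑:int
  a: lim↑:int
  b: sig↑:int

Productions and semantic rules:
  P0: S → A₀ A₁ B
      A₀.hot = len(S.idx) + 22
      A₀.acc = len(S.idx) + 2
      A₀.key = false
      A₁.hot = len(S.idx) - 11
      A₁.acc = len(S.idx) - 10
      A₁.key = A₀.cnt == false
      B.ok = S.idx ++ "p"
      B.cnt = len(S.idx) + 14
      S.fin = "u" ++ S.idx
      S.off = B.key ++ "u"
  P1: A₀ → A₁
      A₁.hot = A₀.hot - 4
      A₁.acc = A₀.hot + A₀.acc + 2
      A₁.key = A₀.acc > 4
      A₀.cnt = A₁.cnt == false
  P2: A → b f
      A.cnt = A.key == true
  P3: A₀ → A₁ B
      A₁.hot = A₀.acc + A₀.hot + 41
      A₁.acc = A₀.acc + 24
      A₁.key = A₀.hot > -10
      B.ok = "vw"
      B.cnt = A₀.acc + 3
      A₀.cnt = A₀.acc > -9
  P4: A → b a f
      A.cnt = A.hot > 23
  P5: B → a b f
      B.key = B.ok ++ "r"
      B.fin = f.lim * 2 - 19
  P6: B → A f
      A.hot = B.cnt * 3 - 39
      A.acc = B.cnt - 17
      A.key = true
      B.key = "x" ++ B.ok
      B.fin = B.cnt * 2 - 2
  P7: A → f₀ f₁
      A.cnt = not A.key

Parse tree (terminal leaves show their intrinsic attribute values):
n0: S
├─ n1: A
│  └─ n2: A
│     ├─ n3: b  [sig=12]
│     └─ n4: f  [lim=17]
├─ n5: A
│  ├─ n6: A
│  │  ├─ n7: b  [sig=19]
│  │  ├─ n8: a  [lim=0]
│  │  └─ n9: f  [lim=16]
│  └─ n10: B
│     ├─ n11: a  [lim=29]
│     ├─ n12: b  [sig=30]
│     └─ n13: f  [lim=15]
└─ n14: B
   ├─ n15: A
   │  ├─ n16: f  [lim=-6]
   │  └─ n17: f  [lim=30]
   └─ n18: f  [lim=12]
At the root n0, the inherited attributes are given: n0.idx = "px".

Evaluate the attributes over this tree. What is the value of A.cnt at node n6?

true

1. n0.idx = "px"  [given at root]
2. n1.hot = 24  [len(S.idx) + 22]
3. n1.acc = 4  [len(S.idx) + 2]
4. n1.key = false  [false]
5. n2.hot = 20  [A₀.hot - 4]
6. n2.acc = 30  [A₀.hot + A₀.acc + 2]
7. n2.key = false  [A₀.acc > 4]
8. n3.sig = 12  [terminal]
9. n4.lim = 17  [terminal]
10. n2.cnt = false  [A.key == true]
11. n1.cnt = true  [A₁.cnt == false]
12. n5.hot = -9  [len(S.idx) - 11]
13. n5.acc = -8  [len(S.idx) - 10]
14. n5.key = false  [A₀.cnt == false]
15. n6.hot = 24  [A₀.acc + A₀.hot + 41]
16. n6.acc = 16  [A₀.acc + 24]
17. n6.key = true  [A₀.hot > -10]
18. n7.sig = 19  [terminal]
19. n8.lim = 0  [terminal]
20. n9.lim = 16  [terminal]
21. n6.cnt = true  [A.hot > 23]
22. n10.ok = "vw"  ["vw"]
23. n10.cnt = -5  [A₀.acc + 3]
24. n11.lim = 29  [terminal]
25. n12.sig = 30  [terminal]
26. n13.lim = 15  [terminal]
27. n10.key = "vwr"  [B.ok ++ "r"]
28. n10.fin = 11  [f.lim * 2 - 19]
29. n5.cnt = true  [A₀.acc > -9]
30. n14.ok = "pxp"  [S.idx ++ "p"]
31. n14.cnt = 16  [len(S.idx) + 14]
32. n15.hot = 9  [B.cnt * 3 - 39]
33. n15.acc = -1  [B.cnt - 17]
34. n15.key = true  [true]
35. n16.lim = -6  [terminal]
36. n17.lim = 30  [terminal]
37. n15.cnt = false  [not A.key]
38. n18.lim = 12  [terminal]
39. n14.key = "xpxp"  ["x" ++ B.ok]
40. n14.fin = 30  [B.cnt * 2 - 2]
41. n0.fin = "upx"  ["u" ++ S.idx]
42. n0.off = "xpxpu"  [B.key ++ "u"]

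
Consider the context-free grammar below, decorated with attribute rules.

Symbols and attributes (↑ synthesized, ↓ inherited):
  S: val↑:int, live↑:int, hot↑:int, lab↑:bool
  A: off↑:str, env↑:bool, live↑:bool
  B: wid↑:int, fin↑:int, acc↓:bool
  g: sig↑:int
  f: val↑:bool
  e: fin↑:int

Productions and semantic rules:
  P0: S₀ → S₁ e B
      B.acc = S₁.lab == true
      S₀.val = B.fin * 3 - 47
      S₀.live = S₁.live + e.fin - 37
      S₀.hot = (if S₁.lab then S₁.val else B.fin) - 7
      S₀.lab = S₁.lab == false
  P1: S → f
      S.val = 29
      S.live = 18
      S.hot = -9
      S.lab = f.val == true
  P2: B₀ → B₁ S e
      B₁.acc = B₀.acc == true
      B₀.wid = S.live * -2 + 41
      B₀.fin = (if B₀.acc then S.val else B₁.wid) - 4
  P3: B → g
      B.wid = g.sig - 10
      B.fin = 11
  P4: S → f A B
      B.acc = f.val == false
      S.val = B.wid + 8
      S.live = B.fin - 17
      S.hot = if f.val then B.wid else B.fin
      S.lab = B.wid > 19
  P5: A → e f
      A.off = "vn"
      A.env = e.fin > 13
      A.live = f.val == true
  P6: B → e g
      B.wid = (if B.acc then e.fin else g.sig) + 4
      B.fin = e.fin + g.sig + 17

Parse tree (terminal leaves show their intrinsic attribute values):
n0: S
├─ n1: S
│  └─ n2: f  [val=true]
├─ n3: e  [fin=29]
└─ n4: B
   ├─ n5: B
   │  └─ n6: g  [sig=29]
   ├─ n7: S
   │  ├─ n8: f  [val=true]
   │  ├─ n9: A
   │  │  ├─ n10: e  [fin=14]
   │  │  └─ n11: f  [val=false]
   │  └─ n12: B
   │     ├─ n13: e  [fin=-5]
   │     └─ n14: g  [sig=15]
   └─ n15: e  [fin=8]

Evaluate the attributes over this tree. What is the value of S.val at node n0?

1. n2.val = true  [terminal]
2. n1.val = 29  [29]
3. n1.live = 18  [18]
4. n1.hot = -9  [-9]
5. n1.lab = true  [f.val == true]
6. n3.fin = 29  [terminal]
7. n4.acc = true  [S₁.lab == true]
8. n5.acc = true  [B₀.acc == true]
9. n6.sig = 29  [terminal]
10. n5.wid = 19  [g.sig - 10]
11. n5.fin = 11  [11]
12. n8.val = true  [terminal]
13. n10.fin = 14  [terminal]
14. n11.val = false  [terminal]
15. n9.off = "vn"  ["vn"]
16. n9.env = true  [e.fin > 13]
17. n9.live = false  [f.val == true]
18. n12.acc = false  [f.val == false]
19. n13.fin = -5  [terminal]
20. n14.sig = 15  [terminal]
21. n12.wid = 19  [(if B.acc then e.fin else g.sig) + 4]
22. n12.fin = 27  [e.fin + g.sig + 17]
23. n7.val = 27  [B.wid + 8]
24. n7.live = 10  [B.fin - 17]
25. n7.hot = 19  [if f.val then B.wid else B.fin]
26. n7.lab = false  [B.wid > 19]
27. n15.fin = 8  [terminal]
28. n4.wid = 21  [S.live * -2 + 41]
29. n4.fin = 23  [(if B₀.acc then S.val else B₁.wid) - 4]
30. n0.val = 22  [B.fin * 3 - 47]
31. n0.live = 10  [S₁.live + e.fin - 37]
32. n0.hot = 22  [(if S₁.lab then S₁.val else B.fin) - 7]
33. n0.lab = false  [S₁.lab == false]

22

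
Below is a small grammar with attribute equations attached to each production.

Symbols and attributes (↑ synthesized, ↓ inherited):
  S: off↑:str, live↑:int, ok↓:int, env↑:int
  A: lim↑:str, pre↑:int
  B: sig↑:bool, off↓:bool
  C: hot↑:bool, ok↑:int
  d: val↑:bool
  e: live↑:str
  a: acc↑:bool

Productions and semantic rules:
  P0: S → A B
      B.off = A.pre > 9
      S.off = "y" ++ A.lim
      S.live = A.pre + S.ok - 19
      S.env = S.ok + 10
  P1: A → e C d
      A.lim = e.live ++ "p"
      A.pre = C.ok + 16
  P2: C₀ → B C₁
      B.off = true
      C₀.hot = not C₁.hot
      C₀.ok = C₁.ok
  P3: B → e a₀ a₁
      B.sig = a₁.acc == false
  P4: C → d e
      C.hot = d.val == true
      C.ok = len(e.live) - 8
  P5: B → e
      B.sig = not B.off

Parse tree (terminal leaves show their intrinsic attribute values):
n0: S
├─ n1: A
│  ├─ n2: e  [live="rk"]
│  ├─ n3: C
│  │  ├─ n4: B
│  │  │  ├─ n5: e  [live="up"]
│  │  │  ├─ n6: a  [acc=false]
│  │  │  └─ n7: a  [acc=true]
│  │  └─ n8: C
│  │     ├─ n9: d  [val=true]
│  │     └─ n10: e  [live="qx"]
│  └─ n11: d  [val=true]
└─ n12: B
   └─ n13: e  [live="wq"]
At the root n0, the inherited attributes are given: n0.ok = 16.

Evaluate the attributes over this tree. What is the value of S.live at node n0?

1. n0.ok = 16  [given at root]
2. n2.live = "rk"  [terminal]
3. n4.off = true  [true]
4. n5.live = "up"  [terminal]
5. n6.acc = false  [terminal]
6. n7.acc = true  [terminal]
7. n4.sig = false  [a₁.acc == false]
8. n9.val = true  [terminal]
9. n10.live = "qx"  [terminal]
10. n8.hot = true  [d.val == true]
11. n8.ok = -6  [len(e.live) - 8]
12. n3.hot = false  [not C₁.hot]
13. n3.ok = -6  [C₁.ok]
14. n11.val = true  [terminal]
15. n1.lim = "rkp"  [e.live ++ "p"]
16. n1.pre = 10  [C.ok + 16]
17. n12.off = true  [A.pre > 9]
18. n13.live = "wq"  [terminal]
19. n12.sig = false  [not B.off]
20. n0.off = "yrkp"  ["y" ++ A.lim]
21. n0.live = 7  [A.pre + S.ok - 19]
22. n0.env = 26  [S.ok + 10]

7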